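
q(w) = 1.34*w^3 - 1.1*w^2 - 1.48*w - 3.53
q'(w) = 4.02*w^2 - 2.2*w - 1.48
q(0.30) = -4.04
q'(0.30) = -1.78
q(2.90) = 15.61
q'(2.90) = 25.95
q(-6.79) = -463.68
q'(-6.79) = 198.80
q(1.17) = -4.62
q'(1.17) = 1.45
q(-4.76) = -165.93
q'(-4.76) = 100.08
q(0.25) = -3.95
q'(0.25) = -1.78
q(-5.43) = -242.47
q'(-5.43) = 129.00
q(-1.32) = -6.57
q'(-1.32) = 8.43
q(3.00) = 18.31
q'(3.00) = 28.10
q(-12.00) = -2459.69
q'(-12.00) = 603.80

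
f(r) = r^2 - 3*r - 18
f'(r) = 2*r - 3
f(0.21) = -18.59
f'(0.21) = -2.58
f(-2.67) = -2.86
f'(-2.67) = -8.34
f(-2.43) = -4.81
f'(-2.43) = -7.86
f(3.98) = -14.10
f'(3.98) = 4.96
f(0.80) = -19.76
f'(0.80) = -1.40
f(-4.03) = 10.33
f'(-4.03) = -11.06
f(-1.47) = -11.43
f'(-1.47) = -5.94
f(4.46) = -11.49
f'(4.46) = 5.92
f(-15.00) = 252.00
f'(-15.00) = -33.00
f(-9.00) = 90.00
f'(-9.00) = -21.00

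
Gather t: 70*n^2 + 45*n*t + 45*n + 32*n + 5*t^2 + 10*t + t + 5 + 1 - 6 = 70*n^2 + 77*n + 5*t^2 + t*(45*n + 11)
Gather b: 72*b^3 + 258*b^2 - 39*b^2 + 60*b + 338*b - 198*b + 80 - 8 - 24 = 72*b^3 + 219*b^2 + 200*b + 48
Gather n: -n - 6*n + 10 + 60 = 70 - 7*n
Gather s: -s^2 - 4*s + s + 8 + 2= -s^2 - 3*s + 10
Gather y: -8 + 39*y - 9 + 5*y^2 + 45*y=5*y^2 + 84*y - 17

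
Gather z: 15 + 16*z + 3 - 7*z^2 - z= -7*z^2 + 15*z + 18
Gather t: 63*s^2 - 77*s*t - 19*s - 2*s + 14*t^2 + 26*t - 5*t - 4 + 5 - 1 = 63*s^2 - 21*s + 14*t^2 + t*(21 - 77*s)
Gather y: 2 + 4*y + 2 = 4*y + 4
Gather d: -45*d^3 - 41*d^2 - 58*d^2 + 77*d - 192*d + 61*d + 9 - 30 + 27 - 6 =-45*d^3 - 99*d^2 - 54*d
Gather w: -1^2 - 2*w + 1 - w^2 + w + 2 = -w^2 - w + 2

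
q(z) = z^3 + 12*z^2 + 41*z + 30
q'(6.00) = 293.00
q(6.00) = 924.00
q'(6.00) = 293.00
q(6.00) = 924.00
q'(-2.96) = -3.76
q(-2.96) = -12.16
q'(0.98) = 67.40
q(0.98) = 82.65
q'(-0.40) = 31.88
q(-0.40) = 15.46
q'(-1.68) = 9.15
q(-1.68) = -9.75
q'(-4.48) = -6.31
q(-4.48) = -2.75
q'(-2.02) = 4.76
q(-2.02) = -12.10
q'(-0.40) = 31.88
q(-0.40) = 15.46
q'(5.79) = 280.53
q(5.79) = 863.78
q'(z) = 3*z^2 + 24*z + 41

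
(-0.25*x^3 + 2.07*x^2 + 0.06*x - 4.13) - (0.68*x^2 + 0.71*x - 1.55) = -0.25*x^3 + 1.39*x^2 - 0.65*x - 2.58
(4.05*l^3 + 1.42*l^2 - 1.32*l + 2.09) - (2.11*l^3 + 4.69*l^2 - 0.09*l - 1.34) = 1.94*l^3 - 3.27*l^2 - 1.23*l + 3.43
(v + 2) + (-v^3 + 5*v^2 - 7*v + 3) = -v^3 + 5*v^2 - 6*v + 5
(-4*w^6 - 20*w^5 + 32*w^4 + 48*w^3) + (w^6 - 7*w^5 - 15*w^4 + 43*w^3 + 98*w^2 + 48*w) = -3*w^6 - 27*w^5 + 17*w^4 + 91*w^3 + 98*w^2 + 48*w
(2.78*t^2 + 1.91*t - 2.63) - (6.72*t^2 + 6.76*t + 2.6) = -3.94*t^2 - 4.85*t - 5.23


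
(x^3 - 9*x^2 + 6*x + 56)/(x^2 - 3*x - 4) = (x^2 - 5*x - 14)/(x + 1)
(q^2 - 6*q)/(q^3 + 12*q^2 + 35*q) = (q - 6)/(q^2 + 12*q + 35)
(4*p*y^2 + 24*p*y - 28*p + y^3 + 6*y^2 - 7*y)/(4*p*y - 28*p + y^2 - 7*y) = (y^2 + 6*y - 7)/(y - 7)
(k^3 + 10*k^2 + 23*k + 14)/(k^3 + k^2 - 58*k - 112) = (k + 1)/(k - 8)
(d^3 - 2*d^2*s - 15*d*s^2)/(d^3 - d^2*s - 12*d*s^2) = (-d + 5*s)/(-d + 4*s)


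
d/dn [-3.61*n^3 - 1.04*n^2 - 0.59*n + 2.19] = -10.83*n^2 - 2.08*n - 0.59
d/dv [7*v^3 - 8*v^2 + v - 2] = 21*v^2 - 16*v + 1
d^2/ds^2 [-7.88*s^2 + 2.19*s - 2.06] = -15.7600000000000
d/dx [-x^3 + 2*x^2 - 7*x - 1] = -3*x^2 + 4*x - 7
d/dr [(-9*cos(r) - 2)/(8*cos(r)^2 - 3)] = (72*sin(r)^2 - 32*cos(r) - 99)*sin(r)/(8*cos(r)^2 - 3)^2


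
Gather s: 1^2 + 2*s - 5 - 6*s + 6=2 - 4*s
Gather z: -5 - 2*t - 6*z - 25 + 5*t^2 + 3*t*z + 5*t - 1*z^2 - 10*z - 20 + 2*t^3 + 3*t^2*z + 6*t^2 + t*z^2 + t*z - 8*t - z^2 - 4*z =2*t^3 + 11*t^2 - 5*t + z^2*(t - 2) + z*(3*t^2 + 4*t - 20) - 50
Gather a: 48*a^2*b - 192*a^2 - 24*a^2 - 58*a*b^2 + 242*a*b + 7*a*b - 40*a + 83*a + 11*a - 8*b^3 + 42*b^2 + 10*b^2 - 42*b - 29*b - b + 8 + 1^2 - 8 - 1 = a^2*(48*b - 216) + a*(-58*b^2 + 249*b + 54) - 8*b^3 + 52*b^2 - 72*b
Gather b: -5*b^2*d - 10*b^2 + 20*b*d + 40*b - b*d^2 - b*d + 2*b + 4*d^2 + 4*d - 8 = b^2*(-5*d - 10) + b*(-d^2 + 19*d + 42) + 4*d^2 + 4*d - 8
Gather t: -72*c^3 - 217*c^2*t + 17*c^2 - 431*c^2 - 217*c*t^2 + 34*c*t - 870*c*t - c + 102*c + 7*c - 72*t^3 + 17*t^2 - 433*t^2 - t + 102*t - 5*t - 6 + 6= -72*c^3 - 414*c^2 + 108*c - 72*t^3 + t^2*(-217*c - 416) + t*(-217*c^2 - 836*c + 96)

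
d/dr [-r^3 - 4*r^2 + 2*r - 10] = -3*r^2 - 8*r + 2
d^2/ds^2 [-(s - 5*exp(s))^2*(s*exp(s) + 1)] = -s^3*exp(s) + 40*s^2*exp(2*s) - 6*s^2*exp(s) - 225*s*exp(3*s) + 80*s*exp(2*s) + 4*s*exp(s) - 150*exp(3*s) - 80*exp(2*s) + 20*exp(s) - 2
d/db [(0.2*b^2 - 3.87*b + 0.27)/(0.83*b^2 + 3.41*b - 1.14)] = (3.8941*b^2 - 0.904199999999999*b + 3.4911)/(0.6889*b^4 + 5.6606*b^3 + 9.7357*b^2 - 7.7748*b + 1.2996)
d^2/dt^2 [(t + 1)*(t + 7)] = 2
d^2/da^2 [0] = 0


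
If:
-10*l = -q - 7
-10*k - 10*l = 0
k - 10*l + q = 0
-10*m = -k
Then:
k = 7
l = -7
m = 7/10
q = -77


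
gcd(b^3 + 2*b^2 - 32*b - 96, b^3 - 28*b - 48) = b^2 - 2*b - 24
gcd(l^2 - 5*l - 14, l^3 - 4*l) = l + 2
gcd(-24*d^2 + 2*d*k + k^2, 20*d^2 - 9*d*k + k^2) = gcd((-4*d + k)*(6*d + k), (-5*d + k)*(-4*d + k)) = 4*d - k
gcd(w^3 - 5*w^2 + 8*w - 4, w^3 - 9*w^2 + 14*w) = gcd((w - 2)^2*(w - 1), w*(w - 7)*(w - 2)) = w - 2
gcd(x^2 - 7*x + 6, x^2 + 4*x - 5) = x - 1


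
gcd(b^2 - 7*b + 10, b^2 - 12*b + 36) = 1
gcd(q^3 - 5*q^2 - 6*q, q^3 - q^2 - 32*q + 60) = 1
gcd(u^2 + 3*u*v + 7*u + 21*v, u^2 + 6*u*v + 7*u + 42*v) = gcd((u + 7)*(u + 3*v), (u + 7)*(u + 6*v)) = u + 7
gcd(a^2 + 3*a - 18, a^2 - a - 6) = a - 3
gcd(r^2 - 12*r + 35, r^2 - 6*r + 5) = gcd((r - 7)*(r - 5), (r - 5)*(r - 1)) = r - 5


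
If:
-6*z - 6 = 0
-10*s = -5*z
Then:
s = -1/2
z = -1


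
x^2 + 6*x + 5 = (x + 1)*(x + 5)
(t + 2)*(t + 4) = t^2 + 6*t + 8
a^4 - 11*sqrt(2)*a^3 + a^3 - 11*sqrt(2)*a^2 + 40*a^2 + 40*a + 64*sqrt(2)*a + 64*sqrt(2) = (a + 1)*(a - 8*sqrt(2))*(a - 4*sqrt(2))*(a + sqrt(2))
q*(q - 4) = q^2 - 4*q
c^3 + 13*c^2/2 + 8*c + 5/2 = (c + 1/2)*(c + 1)*(c + 5)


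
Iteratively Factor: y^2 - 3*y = (y - 3)*(y)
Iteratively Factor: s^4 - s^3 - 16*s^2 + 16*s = (s + 4)*(s^3 - 5*s^2 + 4*s) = (s - 4)*(s + 4)*(s^2 - s) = s*(s - 4)*(s + 4)*(s - 1)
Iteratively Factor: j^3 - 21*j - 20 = (j + 1)*(j^2 - j - 20) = (j + 1)*(j + 4)*(j - 5)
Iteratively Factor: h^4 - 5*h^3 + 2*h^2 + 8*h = (h + 1)*(h^3 - 6*h^2 + 8*h) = (h - 2)*(h + 1)*(h^2 - 4*h) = (h - 4)*(h - 2)*(h + 1)*(h)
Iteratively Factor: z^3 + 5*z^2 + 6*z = (z + 2)*(z^2 + 3*z) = (z + 2)*(z + 3)*(z)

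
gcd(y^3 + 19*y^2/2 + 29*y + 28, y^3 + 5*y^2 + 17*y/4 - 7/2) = y^2 + 11*y/2 + 7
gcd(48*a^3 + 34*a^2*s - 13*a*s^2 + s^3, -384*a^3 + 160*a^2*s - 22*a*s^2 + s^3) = 48*a^2 - 14*a*s + s^2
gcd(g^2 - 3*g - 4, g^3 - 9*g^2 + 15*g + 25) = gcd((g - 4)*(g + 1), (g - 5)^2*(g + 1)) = g + 1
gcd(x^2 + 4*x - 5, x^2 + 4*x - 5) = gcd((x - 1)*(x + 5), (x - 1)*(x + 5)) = x^2 + 4*x - 5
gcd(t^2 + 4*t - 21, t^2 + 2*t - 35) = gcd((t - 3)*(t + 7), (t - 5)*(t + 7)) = t + 7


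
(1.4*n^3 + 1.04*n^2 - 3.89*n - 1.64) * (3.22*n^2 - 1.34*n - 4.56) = 4.508*n^5 + 1.4728*n^4 - 20.3034*n^3 - 4.8106*n^2 + 19.936*n + 7.4784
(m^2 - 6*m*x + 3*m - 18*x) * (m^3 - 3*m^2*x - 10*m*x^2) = m^5 - 9*m^4*x + 3*m^4 + 8*m^3*x^2 - 27*m^3*x + 60*m^2*x^3 + 24*m^2*x^2 + 180*m*x^3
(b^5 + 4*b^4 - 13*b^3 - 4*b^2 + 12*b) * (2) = 2*b^5 + 8*b^4 - 26*b^3 - 8*b^2 + 24*b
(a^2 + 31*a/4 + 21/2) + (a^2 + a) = 2*a^2 + 35*a/4 + 21/2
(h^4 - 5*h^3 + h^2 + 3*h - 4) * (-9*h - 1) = -9*h^5 + 44*h^4 - 4*h^3 - 28*h^2 + 33*h + 4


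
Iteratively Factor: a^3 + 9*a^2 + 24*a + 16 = (a + 1)*(a^2 + 8*a + 16) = (a + 1)*(a + 4)*(a + 4)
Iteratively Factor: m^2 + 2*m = (m)*(m + 2)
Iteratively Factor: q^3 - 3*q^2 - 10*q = (q - 5)*(q^2 + 2*q) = (q - 5)*(q + 2)*(q)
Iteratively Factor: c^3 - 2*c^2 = (c - 2)*(c^2) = c*(c - 2)*(c)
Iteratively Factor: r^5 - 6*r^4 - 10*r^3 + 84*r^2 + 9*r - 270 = (r - 3)*(r^4 - 3*r^3 - 19*r^2 + 27*r + 90) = (r - 5)*(r - 3)*(r^3 + 2*r^2 - 9*r - 18) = (r - 5)*(r - 3)^2*(r^2 + 5*r + 6) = (r - 5)*(r - 3)^2*(r + 3)*(r + 2)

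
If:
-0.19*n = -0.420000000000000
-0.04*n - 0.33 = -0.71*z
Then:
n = 2.21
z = 0.59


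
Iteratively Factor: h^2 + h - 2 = (h - 1)*(h + 2)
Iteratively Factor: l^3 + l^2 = (l)*(l^2 + l) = l*(l + 1)*(l)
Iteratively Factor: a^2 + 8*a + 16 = (a + 4)*(a + 4)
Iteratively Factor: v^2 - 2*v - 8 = (v + 2)*(v - 4)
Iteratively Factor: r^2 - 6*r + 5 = (r - 5)*(r - 1)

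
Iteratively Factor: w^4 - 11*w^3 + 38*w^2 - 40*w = (w - 2)*(w^3 - 9*w^2 + 20*w) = (w - 5)*(w - 2)*(w^2 - 4*w) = (w - 5)*(w - 4)*(w - 2)*(w)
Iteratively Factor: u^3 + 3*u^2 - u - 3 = (u + 3)*(u^2 - 1) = (u - 1)*(u + 3)*(u + 1)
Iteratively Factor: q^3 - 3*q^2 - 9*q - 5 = (q + 1)*(q^2 - 4*q - 5) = (q + 1)^2*(q - 5)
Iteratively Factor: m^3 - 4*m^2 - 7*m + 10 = (m - 1)*(m^2 - 3*m - 10) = (m - 1)*(m + 2)*(m - 5)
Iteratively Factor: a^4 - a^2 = (a)*(a^3 - a) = a*(a - 1)*(a^2 + a) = a^2*(a - 1)*(a + 1)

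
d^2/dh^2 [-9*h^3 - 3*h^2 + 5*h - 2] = -54*h - 6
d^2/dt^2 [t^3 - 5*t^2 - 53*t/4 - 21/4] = 6*t - 10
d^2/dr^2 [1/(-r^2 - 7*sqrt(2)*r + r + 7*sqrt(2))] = 2*(r^2 - r + 7*sqrt(2)*r - (2*r - 1 + 7*sqrt(2))^2 - 7*sqrt(2))/(r^2 - r + 7*sqrt(2)*r - 7*sqrt(2))^3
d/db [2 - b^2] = -2*b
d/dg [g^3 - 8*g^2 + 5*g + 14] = 3*g^2 - 16*g + 5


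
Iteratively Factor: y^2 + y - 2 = (y + 2)*(y - 1)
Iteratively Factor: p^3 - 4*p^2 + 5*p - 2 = (p - 1)*(p^2 - 3*p + 2) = (p - 1)^2*(p - 2)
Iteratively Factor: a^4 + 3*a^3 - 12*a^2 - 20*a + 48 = (a - 2)*(a^3 + 5*a^2 - 2*a - 24) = (a - 2)^2*(a^2 + 7*a + 12) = (a - 2)^2*(a + 4)*(a + 3)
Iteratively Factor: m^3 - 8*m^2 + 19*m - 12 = (m - 3)*(m^2 - 5*m + 4) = (m - 3)*(m - 1)*(m - 4)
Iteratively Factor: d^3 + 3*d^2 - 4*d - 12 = (d - 2)*(d^2 + 5*d + 6) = (d - 2)*(d + 2)*(d + 3)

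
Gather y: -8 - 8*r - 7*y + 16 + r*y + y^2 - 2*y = -8*r + y^2 + y*(r - 9) + 8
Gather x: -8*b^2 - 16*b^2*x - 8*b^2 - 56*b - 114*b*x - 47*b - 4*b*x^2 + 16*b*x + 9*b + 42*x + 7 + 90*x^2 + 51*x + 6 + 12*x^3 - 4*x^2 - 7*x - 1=-16*b^2 - 94*b + 12*x^3 + x^2*(86 - 4*b) + x*(-16*b^2 - 98*b + 86) + 12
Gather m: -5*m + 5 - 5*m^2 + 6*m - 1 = -5*m^2 + m + 4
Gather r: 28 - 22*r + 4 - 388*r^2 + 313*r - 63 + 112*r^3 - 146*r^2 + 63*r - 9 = 112*r^3 - 534*r^2 + 354*r - 40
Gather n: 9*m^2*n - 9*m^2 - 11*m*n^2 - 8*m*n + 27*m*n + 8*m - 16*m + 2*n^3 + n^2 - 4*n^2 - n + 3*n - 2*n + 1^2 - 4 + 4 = -9*m^2 - 8*m + 2*n^3 + n^2*(-11*m - 3) + n*(9*m^2 + 19*m) + 1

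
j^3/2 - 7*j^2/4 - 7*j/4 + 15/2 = (j/2 + 1)*(j - 3)*(j - 5/2)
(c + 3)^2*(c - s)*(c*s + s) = c^4*s - c^3*s^2 + 7*c^3*s - 7*c^2*s^2 + 15*c^2*s - 15*c*s^2 + 9*c*s - 9*s^2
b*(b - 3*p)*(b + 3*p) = b^3 - 9*b*p^2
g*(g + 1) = g^2 + g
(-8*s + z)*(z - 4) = -8*s*z + 32*s + z^2 - 4*z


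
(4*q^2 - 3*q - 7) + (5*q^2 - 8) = 9*q^2 - 3*q - 15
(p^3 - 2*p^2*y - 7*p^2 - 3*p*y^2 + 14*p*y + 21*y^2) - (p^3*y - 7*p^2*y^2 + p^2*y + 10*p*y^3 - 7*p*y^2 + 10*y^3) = -p^3*y + p^3 + 7*p^2*y^2 - 3*p^2*y - 7*p^2 - 10*p*y^3 + 4*p*y^2 + 14*p*y - 10*y^3 + 21*y^2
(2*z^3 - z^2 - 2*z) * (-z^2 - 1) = -2*z^5 + z^4 + z^2 + 2*z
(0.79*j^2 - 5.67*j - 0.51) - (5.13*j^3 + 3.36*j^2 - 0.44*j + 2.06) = -5.13*j^3 - 2.57*j^2 - 5.23*j - 2.57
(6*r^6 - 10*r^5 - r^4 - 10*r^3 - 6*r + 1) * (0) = 0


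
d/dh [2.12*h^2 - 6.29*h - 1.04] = 4.24*h - 6.29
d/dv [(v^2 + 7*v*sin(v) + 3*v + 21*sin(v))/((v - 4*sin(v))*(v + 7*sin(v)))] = (4*v*cos(v) - 4*sin(v) + 12*cos(v) - 3)/(v - 4*sin(v))^2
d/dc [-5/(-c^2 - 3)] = -10*c/(c^2 + 3)^2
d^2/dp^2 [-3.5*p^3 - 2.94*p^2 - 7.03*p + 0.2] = -21.0*p - 5.88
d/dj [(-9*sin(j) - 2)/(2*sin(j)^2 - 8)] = (9*sin(j)^2 + 4*sin(j) + 36)*cos(j)/(2*(sin(j) - 2)^2*(sin(j) + 2)^2)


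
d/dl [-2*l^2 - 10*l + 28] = -4*l - 10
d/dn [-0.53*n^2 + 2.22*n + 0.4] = 2.22 - 1.06*n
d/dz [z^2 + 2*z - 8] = 2*z + 2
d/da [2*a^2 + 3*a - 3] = 4*a + 3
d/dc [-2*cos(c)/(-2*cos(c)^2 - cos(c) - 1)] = 2*sin(c)*cos(2*c)/(cos(c) + cos(2*c) + 2)^2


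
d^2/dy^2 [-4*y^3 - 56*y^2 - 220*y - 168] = -24*y - 112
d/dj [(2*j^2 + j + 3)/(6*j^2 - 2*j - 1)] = 5*(-2*j^2 - 8*j + 1)/(36*j^4 - 24*j^3 - 8*j^2 + 4*j + 1)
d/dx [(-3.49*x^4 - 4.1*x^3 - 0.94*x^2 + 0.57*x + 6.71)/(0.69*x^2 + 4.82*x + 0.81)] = (-4.8162*x^5 - 53.2944*x^4 - 50.8316*x^3 - 14.8871*x^2 - 10.7826*x - 31.8805)/(0.4761*x^4 + 6.6516*x^3 + 24.3502*x^2 + 7.8084*x + 0.6561)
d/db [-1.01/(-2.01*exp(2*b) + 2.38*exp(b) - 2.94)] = (2.4038 - 4.0602*exp(b))*exp(b)/(2.01*exp(2*b) - 2.38*exp(b) + 2.94)^2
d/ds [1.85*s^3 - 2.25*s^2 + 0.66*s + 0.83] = 5.55*s^2 - 4.5*s + 0.66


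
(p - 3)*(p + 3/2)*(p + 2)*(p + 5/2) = p^4 + 3*p^3 - 25*p^2/4 - 111*p/4 - 45/2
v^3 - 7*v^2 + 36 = (v - 6)*(v - 3)*(v + 2)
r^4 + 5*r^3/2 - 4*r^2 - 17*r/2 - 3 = (r - 2)*(r + 1/2)*(r + 1)*(r + 3)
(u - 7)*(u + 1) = u^2 - 6*u - 7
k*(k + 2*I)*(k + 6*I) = k^3 + 8*I*k^2 - 12*k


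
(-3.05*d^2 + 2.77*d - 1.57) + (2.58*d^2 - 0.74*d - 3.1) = -0.47*d^2 + 2.03*d - 4.67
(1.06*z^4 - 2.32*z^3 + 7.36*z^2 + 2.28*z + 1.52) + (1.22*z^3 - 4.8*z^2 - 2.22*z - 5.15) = 1.06*z^4 - 1.1*z^3 + 2.56*z^2 + 0.0599999999999996*z - 3.63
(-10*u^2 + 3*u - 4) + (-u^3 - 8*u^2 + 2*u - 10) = -u^3 - 18*u^2 + 5*u - 14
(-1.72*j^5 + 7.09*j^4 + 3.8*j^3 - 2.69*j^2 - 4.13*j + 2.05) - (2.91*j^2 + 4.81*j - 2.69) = -1.72*j^5 + 7.09*j^4 + 3.8*j^3 - 5.6*j^2 - 8.94*j + 4.74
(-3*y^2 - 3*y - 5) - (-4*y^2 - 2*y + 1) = y^2 - y - 6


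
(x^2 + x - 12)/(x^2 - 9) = (x + 4)/(x + 3)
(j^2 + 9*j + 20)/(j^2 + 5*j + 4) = (j + 5)/(j + 1)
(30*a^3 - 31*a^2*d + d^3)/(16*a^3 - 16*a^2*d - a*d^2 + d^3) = (30*a^2 - a*d - d^2)/(16*a^2 - d^2)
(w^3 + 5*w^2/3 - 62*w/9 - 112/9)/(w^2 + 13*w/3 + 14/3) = w - 8/3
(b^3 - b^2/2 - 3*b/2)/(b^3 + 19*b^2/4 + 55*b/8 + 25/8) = 4*b*(2*b - 3)/(8*b^2 + 30*b + 25)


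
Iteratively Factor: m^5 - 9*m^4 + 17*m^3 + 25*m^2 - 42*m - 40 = (m - 2)*(m^4 - 7*m^3 + 3*m^2 + 31*m + 20) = (m - 5)*(m - 2)*(m^3 - 2*m^2 - 7*m - 4) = (m - 5)*(m - 4)*(m - 2)*(m^2 + 2*m + 1) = (m - 5)*(m - 4)*(m - 2)*(m + 1)*(m + 1)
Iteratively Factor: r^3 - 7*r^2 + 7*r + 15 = (r - 5)*(r^2 - 2*r - 3) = (r - 5)*(r - 3)*(r + 1)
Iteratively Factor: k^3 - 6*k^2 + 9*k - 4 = (k - 1)*(k^2 - 5*k + 4) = (k - 4)*(k - 1)*(k - 1)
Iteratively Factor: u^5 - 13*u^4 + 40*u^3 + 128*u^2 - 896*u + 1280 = (u - 4)*(u^4 - 9*u^3 + 4*u^2 + 144*u - 320) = (u - 4)^2*(u^3 - 5*u^2 - 16*u + 80) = (u - 5)*(u - 4)^2*(u^2 - 16) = (u - 5)*(u - 4)^3*(u + 4)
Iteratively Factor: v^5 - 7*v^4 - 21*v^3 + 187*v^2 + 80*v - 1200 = (v - 5)*(v^4 - 2*v^3 - 31*v^2 + 32*v + 240) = (v - 5)*(v + 3)*(v^3 - 5*v^2 - 16*v + 80) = (v - 5)^2*(v + 3)*(v^2 - 16) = (v - 5)^2*(v + 3)*(v + 4)*(v - 4)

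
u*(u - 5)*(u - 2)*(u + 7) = u^4 - 39*u^2 + 70*u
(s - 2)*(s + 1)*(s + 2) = s^3 + s^2 - 4*s - 4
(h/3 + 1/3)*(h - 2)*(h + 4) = h^3/3 + h^2 - 2*h - 8/3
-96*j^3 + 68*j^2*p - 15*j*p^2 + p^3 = (-8*j + p)*(-4*j + p)*(-3*j + p)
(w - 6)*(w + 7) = w^2 + w - 42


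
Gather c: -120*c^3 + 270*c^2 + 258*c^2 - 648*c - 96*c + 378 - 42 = -120*c^3 + 528*c^2 - 744*c + 336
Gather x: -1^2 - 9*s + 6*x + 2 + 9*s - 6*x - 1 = 0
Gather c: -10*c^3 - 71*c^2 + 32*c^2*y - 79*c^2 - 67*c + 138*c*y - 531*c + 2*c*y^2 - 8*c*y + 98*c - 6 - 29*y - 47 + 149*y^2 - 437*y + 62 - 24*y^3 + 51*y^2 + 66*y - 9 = -10*c^3 + c^2*(32*y - 150) + c*(2*y^2 + 130*y - 500) - 24*y^3 + 200*y^2 - 400*y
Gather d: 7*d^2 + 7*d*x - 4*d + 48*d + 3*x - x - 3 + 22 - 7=7*d^2 + d*(7*x + 44) + 2*x + 12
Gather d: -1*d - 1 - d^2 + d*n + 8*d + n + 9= -d^2 + d*(n + 7) + n + 8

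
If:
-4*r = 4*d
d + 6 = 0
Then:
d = -6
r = 6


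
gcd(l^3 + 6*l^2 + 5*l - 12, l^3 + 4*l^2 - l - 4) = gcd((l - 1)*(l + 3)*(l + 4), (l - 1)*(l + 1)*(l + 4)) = l^2 + 3*l - 4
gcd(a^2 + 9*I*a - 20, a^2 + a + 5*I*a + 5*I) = a + 5*I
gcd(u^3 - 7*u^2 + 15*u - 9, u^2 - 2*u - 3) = u - 3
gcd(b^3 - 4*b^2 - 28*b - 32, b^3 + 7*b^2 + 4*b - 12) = b + 2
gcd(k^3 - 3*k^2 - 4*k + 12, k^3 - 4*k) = k^2 - 4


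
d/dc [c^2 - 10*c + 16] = 2*c - 10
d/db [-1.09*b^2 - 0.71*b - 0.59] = -2.18*b - 0.71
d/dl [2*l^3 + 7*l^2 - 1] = 2*l*(3*l + 7)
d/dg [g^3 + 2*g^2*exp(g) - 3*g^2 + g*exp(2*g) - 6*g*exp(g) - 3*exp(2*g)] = 2*g^2*exp(g) + 3*g^2 + 2*g*exp(2*g) - 2*g*exp(g) - 6*g - 5*exp(2*g) - 6*exp(g)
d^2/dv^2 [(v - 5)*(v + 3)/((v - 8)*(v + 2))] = 2*(4*v^3 + 3*v^2 + 174*v - 332)/(v^6 - 18*v^5 + 60*v^4 + 360*v^3 - 960*v^2 - 4608*v - 4096)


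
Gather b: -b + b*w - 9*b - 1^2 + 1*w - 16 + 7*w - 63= b*(w - 10) + 8*w - 80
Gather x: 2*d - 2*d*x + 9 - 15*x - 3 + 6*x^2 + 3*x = 2*d + 6*x^2 + x*(-2*d - 12) + 6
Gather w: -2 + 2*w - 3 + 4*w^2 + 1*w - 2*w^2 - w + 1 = 2*w^2 + 2*w - 4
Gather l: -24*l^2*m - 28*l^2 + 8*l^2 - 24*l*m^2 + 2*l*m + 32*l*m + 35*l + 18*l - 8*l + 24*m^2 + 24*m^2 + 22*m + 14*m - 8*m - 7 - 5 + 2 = l^2*(-24*m - 20) + l*(-24*m^2 + 34*m + 45) + 48*m^2 + 28*m - 10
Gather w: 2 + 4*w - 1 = 4*w + 1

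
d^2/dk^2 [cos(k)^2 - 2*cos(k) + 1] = 2*cos(k) - 2*cos(2*k)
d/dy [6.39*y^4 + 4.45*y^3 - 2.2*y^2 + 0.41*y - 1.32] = 25.56*y^3 + 13.35*y^2 - 4.4*y + 0.41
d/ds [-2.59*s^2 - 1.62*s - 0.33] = -5.18*s - 1.62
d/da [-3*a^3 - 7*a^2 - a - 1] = -9*a^2 - 14*a - 1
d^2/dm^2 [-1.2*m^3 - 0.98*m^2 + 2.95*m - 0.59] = -7.2*m - 1.96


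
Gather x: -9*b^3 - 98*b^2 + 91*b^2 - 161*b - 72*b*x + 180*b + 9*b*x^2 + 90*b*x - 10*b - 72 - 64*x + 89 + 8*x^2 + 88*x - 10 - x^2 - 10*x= -9*b^3 - 7*b^2 + 9*b + x^2*(9*b + 7) + x*(18*b + 14) + 7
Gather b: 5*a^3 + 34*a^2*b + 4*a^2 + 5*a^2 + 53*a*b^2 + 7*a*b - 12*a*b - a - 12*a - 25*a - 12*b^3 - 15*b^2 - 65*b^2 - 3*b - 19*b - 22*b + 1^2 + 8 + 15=5*a^3 + 9*a^2 - 38*a - 12*b^3 + b^2*(53*a - 80) + b*(34*a^2 - 5*a - 44) + 24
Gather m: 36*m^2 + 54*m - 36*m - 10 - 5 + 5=36*m^2 + 18*m - 10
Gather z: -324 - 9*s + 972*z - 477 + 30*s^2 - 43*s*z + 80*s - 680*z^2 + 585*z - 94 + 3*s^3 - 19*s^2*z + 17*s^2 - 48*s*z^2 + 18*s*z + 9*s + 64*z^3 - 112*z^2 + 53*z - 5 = 3*s^3 + 47*s^2 + 80*s + 64*z^3 + z^2*(-48*s - 792) + z*(-19*s^2 - 25*s + 1610) - 900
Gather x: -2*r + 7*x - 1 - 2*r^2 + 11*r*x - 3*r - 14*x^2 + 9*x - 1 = -2*r^2 - 5*r - 14*x^2 + x*(11*r + 16) - 2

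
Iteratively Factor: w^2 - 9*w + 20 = (w - 5)*(w - 4)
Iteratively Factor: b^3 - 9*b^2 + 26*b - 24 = (b - 3)*(b^2 - 6*b + 8) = (b - 4)*(b - 3)*(b - 2)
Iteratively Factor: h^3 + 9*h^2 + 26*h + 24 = (h + 3)*(h^2 + 6*h + 8) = (h + 3)*(h + 4)*(h + 2)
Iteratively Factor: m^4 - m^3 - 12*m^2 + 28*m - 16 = (m - 2)*(m^3 + m^2 - 10*m + 8) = (m - 2)^2*(m^2 + 3*m - 4) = (m - 2)^2*(m - 1)*(m + 4)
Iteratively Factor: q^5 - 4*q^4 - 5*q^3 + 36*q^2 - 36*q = (q - 2)*(q^4 - 2*q^3 - 9*q^2 + 18*q) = q*(q - 2)*(q^3 - 2*q^2 - 9*q + 18) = q*(q - 2)*(q + 3)*(q^2 - 5*q + 6) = q*(q - 3)*(q - 2)*(q + 3)*(q - 2)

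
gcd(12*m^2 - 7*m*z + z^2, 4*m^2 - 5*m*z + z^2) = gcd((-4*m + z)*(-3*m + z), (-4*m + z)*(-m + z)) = -4*m + z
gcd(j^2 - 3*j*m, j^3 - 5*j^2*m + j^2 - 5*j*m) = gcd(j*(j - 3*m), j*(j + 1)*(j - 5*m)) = j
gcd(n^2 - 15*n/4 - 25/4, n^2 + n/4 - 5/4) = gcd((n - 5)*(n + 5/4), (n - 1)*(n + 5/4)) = n + 5/4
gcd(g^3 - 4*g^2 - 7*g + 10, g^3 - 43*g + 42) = g - 1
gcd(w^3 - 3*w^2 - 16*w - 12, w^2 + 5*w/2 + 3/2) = w + 1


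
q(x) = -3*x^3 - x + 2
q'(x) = -9*x^2 - 1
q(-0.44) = 2.70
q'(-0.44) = -2.74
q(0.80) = -0.34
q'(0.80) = -6.76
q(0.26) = 1.69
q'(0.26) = -1.61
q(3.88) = -177.11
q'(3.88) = -136.49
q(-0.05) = 2.05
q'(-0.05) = -1.02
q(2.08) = -27.08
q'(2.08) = -39.94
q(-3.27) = 110.17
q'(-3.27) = -97.24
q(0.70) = 0.27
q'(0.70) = -5.41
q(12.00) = -5194.00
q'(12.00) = -1297.00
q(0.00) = 2.00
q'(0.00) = -1.00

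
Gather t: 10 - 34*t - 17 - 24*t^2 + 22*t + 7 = -24*t^2 - 12*t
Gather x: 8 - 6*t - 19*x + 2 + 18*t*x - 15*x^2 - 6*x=-6*t - 15*x^2 + x*(18*t - 25) + 10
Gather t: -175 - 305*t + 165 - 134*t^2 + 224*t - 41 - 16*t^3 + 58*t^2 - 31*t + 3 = -16*t^3 - 76*t^2 - 112*t - 48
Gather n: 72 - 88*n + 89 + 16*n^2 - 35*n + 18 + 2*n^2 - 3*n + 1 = 18*n^2 - 126*n + 180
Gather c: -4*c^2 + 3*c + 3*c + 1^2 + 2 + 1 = -4*c^2 + 6*c + 4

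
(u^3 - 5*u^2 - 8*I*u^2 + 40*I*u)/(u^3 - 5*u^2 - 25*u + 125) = u*(u - 8*I)/(u^2 - 25)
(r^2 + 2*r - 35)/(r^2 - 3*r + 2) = (r^2 + 2*r - 35)/(r^2 - 3*r + 2)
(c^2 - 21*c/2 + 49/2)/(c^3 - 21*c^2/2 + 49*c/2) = 1/c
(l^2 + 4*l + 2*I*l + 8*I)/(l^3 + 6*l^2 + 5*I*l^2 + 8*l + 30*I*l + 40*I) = (l + 2*I)/(l^2 + l*(2 + 5*I) + 10*I)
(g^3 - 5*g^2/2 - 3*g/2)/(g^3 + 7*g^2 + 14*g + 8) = g*(2*g^2 - 5*g - 3)/(2*(g^3 + 7*g^2 + 14*g + 8))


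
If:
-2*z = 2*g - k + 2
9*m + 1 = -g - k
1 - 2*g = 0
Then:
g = 1/2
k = 2*z + 3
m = -2*z/9 - 1/2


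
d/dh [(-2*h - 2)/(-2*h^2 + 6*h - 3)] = 2*(-2*h^2 - 4*h + 9)/(4*h^4 - 24*h^3 + 48*h^2 - 36*h + 9)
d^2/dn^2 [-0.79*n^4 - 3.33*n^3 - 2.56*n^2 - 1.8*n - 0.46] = -9.48*n^2 - 19.98*n - 5.12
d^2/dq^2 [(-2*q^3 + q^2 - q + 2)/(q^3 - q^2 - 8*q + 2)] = 2*(-q^6 - 51*q^5 + 63*q^4 - 179*q^3 + 72*q^2 + 6*q + 120)/(q^9 - 3*q^8 - 21*q^7 + 53*q^6 + 156*q^5 - 282*q^4 - 404*q^3 + 372*q^2 - 96*q + 8)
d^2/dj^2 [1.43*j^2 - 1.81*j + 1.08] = 2.86000000000000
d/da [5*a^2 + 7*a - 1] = 10*a + 7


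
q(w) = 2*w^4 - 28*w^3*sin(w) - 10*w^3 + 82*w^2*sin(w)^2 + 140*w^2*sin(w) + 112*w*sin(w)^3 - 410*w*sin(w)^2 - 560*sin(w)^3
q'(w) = -28*w^3*cos(w) + 8*w^3 + 164*w^2*sin(w)*cos(w) - 84*w^2*sin(w) + 140*w^2*cos(w) - 30*w^2 + 336*w*sin(w)^2*cos(w) + 164*w*sin(w)^2 - 820*w*sin(w)*cos(w) + 280*w*sin(w) + 112*sin(w)^3 - 1680*sin(w)^2*cos(w) - 410*sin(w)^2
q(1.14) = -506.04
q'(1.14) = -598.75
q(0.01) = -0.00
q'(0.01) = -0.25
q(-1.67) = 1184.34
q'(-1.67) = 138.20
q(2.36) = -136.24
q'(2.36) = 632.80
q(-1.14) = 804.94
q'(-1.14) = -1292.04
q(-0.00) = 0.00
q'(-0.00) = 0.00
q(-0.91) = 501.34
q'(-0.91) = -1281.43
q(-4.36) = 8308.50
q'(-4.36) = -7707.59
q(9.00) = 2625.99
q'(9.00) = 7666.25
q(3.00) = -47.30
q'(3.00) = -388.43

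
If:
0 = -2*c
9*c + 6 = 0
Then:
No Solution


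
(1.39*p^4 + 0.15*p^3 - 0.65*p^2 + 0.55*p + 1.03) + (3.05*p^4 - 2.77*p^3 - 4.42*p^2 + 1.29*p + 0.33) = 4.44*p^4 - 2.62*p^3 - 5.07*p^2 + 1.84*p + 1.36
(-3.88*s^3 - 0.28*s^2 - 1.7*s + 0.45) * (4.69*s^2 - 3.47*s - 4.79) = -18.1972*s^5 + 12.1504*s^4 + 11.5838*s^3 + 9.3507*s^2 + 6.5815*s - 2.1555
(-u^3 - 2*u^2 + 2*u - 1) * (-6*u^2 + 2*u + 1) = 6*u^5 + 10*u^4 - 17*u^3 + 8*u^2 - 1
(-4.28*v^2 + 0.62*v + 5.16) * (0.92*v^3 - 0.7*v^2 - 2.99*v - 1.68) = -3.9376*v^5 + 3.5664*v^4 + 17.1104*v^3 + 1.7246*v^2 - 16.47*v - 8.6688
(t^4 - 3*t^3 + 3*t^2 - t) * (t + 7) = t^5 + 4*t^4 - 18*t^3 + 20*t^2 - 7*t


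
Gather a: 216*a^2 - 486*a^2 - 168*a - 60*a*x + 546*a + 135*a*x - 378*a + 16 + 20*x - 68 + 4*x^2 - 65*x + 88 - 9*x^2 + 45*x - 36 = -270*a^2 + 75*a*x - 5*x^2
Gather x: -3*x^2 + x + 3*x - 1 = -3*x^2 + 4*x - 1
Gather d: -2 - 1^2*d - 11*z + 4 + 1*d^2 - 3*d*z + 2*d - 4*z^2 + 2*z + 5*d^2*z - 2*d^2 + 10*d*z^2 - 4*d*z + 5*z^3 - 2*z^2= d^2*(5*z - 1) + d*(10*z^2 - 7*z + 1) + 5*z^3 - 6*z^2 - 9*z + 2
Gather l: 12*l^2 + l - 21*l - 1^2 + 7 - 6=12*l^2 - 20*l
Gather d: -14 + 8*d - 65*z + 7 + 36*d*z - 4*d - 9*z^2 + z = d*(36*z + 4) - 9*z^2 - 64*z - 7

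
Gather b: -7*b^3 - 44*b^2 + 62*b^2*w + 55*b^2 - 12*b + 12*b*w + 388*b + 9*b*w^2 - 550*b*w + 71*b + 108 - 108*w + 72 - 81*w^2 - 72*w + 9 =-7*b^3 + b^2*(62*w + 11) + b*(9*w^2 - 538*w + 447) - 81*w^2 - 180*w + 189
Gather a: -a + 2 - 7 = -a - 5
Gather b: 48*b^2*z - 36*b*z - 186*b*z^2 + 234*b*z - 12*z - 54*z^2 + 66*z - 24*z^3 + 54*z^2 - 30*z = 48*b^2*z + b*(-186*z^2 + 198*z) - 24*z^3 + 24*z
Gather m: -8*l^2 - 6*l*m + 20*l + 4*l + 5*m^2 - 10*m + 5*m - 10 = -8*l^2 + 24*l + 5*m^2 + m*(-6*l - 5) - 10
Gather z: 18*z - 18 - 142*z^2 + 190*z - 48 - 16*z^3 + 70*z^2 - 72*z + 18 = -16*z^3 - 72*z^2 + 136*z - 48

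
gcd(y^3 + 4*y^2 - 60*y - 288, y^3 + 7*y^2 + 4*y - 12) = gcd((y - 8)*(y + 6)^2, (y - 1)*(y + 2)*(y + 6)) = y + 6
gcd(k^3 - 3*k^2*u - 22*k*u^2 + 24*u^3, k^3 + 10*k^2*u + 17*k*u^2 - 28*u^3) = -k^2 - 3*k*u + 4*u^2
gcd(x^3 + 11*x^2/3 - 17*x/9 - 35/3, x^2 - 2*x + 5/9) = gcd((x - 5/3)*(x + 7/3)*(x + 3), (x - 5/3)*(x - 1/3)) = x - 5/3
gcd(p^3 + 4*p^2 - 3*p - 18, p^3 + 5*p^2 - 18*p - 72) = p + 3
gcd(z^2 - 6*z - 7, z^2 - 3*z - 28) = z - 7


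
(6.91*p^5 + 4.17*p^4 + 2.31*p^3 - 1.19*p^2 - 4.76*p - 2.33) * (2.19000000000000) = 15.1329*p^5 + 9.1323*p^4 + 5.0589*p^3 - 2.6061*p^2 - 10.4244*p - 5.1027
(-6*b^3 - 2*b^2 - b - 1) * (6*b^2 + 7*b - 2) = -36*b^5 - 54*b^4 - 8*b^3 - 9*b^2 - 5*b + 2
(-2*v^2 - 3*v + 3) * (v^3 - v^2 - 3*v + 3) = -2*v^5 - v^4 + 12*v^3 - 18*v + 9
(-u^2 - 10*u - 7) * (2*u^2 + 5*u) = -2*u^4 - 25*u^3 - 64*u^2 - 35*u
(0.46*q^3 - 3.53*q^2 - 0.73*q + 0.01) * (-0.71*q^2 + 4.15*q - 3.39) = -0.3266*q^5 + 4.4153*q^4 - 15.6906*q^3 + 8.9301*q^2 + 2.5162*q - 0.0339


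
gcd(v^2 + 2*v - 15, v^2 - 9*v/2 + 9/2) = v - 3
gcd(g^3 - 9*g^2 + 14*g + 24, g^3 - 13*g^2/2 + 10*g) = g - 4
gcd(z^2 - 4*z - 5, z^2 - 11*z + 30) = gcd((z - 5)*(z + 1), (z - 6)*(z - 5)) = z - 5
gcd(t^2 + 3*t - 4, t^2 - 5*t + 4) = t - 1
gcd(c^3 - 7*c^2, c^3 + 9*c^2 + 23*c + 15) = 1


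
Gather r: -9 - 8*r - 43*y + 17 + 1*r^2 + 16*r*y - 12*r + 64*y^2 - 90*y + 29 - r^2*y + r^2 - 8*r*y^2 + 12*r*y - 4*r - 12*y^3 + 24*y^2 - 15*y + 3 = r^2*(2 - y) + r*(-8*y^2 + 28*y - 24) - 12*y^3 + 88*y^2 - 148*y + 40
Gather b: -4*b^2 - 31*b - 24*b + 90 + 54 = -4*b^2 - 55*b + 144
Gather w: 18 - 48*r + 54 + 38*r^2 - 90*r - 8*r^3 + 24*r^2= -8*r^3 + 62*r^2 - 138*r + 72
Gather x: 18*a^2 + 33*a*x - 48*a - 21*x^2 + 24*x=18*a^2 - 48*a - 21*x^2 + x*(33*a + 24)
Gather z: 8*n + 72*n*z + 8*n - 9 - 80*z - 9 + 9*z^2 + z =16*n + 9*z^2 + z*(72*n - 79) - 18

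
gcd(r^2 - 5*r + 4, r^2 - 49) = 1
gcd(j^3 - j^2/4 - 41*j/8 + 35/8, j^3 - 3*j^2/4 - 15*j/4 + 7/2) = j^2 - 11*j/4 + 7/4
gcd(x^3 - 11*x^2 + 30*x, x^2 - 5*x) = x^2 - 5*x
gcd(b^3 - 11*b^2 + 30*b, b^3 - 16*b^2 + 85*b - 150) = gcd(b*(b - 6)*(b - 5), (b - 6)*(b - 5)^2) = b^2 - 11*b + 30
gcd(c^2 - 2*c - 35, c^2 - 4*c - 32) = 1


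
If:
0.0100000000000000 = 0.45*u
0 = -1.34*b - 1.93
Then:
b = -1.44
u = 0.02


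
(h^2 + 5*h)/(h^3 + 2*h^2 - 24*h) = (h + 5)/(h^2 + 2*h - 24)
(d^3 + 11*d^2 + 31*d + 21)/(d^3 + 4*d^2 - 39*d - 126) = (d + 1)/(d - 6)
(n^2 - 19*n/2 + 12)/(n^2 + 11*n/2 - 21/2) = (n - 8)/(n + 7)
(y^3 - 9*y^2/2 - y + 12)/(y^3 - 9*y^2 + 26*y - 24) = (y + 3/2)/(y - 3)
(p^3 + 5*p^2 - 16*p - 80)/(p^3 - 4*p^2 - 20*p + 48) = (p^2 + p - 20)/(p^2 - 8*p + 12)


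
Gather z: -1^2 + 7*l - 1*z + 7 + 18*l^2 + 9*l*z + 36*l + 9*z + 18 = 18*l^2 + 43*l + z*(9*l + 8) + 24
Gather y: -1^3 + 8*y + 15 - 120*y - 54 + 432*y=320*y - 40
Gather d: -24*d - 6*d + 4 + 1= 5 - 30*d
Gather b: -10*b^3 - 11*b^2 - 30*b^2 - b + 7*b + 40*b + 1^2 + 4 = -10*b^3 - 41*b^2 + 46*b + 5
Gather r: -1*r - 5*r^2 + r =-5*r^2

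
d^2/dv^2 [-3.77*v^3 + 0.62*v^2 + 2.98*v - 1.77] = 1.24 - 22.62*v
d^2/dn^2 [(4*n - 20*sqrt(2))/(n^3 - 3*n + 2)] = 24*(3*(n - 5*sqrt(2))*(n^2 - 1)^2 + (-n^2 - n*(n - 5*sqrt(2)) + 1)*(n^3 - 3*n + 2))/(n^3 - 3*n + 2)^3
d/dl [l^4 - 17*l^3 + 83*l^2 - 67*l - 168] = 4*l^3 - 51*l^2 + 166*l - 67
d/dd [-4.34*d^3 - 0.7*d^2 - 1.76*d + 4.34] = -13.02*d^2 - 1.4*d - 1.76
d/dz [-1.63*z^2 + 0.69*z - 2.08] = 0.69 - 3.26*z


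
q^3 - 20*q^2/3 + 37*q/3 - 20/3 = (q - 4)*(q - 5/3)*(q - 1)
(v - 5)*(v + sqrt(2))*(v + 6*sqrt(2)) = v^3 - 5*v^2 + 7*sqrt(2)*v^2 - 35*sqrt(2)*v + 12*v - 60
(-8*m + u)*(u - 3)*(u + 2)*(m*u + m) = -8*m^2*u^3 + 56*m^2*u + 48*m^2 + m*u^4 - 7*m*u^2 - 6*m*u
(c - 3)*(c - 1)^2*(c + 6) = c^4 + c^3 - 23*c^2 + 39*c - 18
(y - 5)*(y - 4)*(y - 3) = y^3 - 12*y^2 + 47*y - 60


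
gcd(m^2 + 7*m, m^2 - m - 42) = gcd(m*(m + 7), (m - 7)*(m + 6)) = 1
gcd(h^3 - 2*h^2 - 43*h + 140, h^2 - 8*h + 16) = h - 4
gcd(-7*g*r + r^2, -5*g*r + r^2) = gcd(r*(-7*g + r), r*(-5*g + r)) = r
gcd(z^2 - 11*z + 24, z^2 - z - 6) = z - 3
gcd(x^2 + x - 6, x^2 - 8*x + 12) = x - 2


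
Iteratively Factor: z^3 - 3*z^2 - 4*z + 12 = (z - 3)*(z^2 - 4) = (z - 3)*(z + 2)*(z - 2)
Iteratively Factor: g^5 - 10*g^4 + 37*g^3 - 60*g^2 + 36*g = (g - 2)*(g^4 - 8*g^3 + 21*g^2 - 18*g) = g*(g - 2)*(g^3 - 8*g^2 + 21*g - 18) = g*(g - 3)*(g - 2)*(g^2 - 5*g + 6) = g*(g - 3)^2*(g - 2)*(g - 2)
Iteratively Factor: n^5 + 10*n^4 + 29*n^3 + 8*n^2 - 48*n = (n)*(n^4 + 10*n^3 + 29*n^2 + 8*n - 48) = n*(n - 1)*(n^3 + 11*n^2 + 40*n + 48) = n*(n - 1)*(n + 4)*(n^2 + 7*n + 12) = n*(n - 1)*(n + 3)*(n + 4)*(n + 4)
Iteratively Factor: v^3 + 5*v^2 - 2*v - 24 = (v + 4)*(v^2 + v - 6) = (v + 3)*(v + 4)*(v - 2)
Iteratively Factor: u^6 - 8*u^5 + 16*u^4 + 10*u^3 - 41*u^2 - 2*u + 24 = (u + 1)*(u^5 - 9*u^4 + 25*u^3 - 15*u^2 - 26*u + 24) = (u - 4)*(u + 1)*(u^4 - 5*u^3 + 5*u^2 + 5*u - 6) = (u - 4)*(u - 1)*(u + 1)*(u^3 - 4*u^2 + u + 6) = (u - 4)*(u - 1)*(u + 1)^2*(u^2 - 5*u + 6) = (u - 4)*(u - 3)*(u - 1)*(u + 1)^2*(u - 2)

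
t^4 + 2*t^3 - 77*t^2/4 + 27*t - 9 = (t - 2)*(t - 3/2)*(t - 1/2)*(t + 6)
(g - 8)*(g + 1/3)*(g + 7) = g^3 - 2*g^2/3 - 169*g/3 - 56/3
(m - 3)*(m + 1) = m^2 - 2*m - 3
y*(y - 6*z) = y^2 - 6*y*z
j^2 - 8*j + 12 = (j - 6)*(j - 2)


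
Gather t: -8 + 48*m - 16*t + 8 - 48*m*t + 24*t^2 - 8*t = 48*m + 24*t^2 + t*(-48*m - 24)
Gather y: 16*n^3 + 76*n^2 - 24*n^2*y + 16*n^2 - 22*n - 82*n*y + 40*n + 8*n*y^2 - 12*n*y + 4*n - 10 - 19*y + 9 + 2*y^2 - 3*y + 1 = 16*n^3 + 92*n^2 + 22*n + y^2*(8*n + 2) + y*(-24*n^2 - 94*n - 22)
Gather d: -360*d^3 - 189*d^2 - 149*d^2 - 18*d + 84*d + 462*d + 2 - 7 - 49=-360*d^3 - 338*d^2 + 528*d - 54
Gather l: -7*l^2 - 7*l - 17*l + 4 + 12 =-7*l^2 - 24*l + 16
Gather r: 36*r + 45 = 36*r + 45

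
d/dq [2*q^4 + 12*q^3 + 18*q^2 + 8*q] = 8*q^3 + 36*q^2 + 36*q + 8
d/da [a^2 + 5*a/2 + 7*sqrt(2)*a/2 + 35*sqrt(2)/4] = 2*a + 5/2 + 7*sqrt(2)/2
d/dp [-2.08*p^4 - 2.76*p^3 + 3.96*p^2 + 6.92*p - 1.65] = -8.32*p^3 - 8.28*p^2 + 7.92*p + 6.92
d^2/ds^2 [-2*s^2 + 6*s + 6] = -4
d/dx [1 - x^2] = -2*x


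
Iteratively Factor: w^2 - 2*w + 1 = (w - 1)*(w - 1)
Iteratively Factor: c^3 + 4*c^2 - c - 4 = (c + 1)*(c^2 + 3*c - 4) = (c - 1)*(c + 1)*(c + 4)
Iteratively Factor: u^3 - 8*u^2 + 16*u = (u - 4)*(u^2 - 4*u) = u*(u - 4)*(u - 4)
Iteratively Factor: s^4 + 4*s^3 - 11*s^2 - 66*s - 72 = (s + 2)*(s^3 + 2*s^2 - 15*s - 36) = (s + 2)*(s + 3)*(s^2 - s - 12) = (s - 4)*(s + 2)*(s + 3)*(s + 3)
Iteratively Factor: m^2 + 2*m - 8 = (m + 4)*(m - 2)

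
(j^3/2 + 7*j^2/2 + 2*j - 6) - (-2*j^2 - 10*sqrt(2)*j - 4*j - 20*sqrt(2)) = j^3/2 + 11*j^2/2 + 6*j + 10*sqrt(2)*j - 6 + 20*sqrt(2)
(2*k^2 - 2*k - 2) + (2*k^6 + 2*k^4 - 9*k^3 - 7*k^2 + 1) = 2*k^6 + 2*k^4 - 9*k^3 - 5*k^2 - 2*k - 1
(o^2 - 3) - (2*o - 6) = o^2 - 2*o + 3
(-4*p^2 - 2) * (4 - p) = 4*p^3 - 16*p^2 + 2*p - 8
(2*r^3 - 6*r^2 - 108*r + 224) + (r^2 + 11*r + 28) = 2*r^3 - 5*r^2 - 97*r + 252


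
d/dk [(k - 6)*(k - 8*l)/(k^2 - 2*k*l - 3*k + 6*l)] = ((k - 6)*(k - 8*l)*(-2*k + 2*l + 3) + 2*(k - 4*l - 3)*(k^2 - 2*k*l - 3*k + 6*l))/(k^2 - 2*k*l - 3*k + 6*l)^2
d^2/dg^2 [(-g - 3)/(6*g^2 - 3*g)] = 2*(-4*g^3 - 36*g^2 + 18*g - 3)/(3*g^3*(8*g^3 - 12*g^2 + 6*g - 1))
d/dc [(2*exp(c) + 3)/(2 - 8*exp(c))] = 7*exp(c)/(4*exp(c) - 1)^2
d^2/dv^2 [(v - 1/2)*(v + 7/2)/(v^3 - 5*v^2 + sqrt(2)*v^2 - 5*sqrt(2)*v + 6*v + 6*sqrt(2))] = (4*v^6 + 36*v^5 - 294*v^4 + 96*sqrt(2)*v^4 - 408*sqrt(2)*v^3 + 692*v^3 - 837*v^2 + 243*sqrt(2)*v^2 + 408*v + 555*sqrt(2)*v - 222*sqrt(2) + 490)/(2*(v^9 - 15*v^8 + 3*sqrt(2)*v^8 - 45*sqrt(2)*v^7 + 99*v^7 - 395*v^6 + 281*sqrt(2)*v^6 - 945*sqrt(2)*v^5 + 1116*v^5 - 2370*v^4 + 1860*sqrt(2)*v^4 - 2230*sqrt(2)*v^3 + 3564*v^3 - 3240*v^2 + 1764*sqrt(2)*v^2 - 1080*sqrt(2)*v + 1296*v + 432*sqrt(2)))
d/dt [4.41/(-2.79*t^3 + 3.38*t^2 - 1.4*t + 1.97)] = (36.9117*t^2 - 29.8116*t + 6.174)/(2.79*t^3 - 3.38*t^2 + 1.4*t - 1.97)^2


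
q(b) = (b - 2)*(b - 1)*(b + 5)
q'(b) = (b - 2)*(b - 1) + (b - 2)*(b + 5) + (b - 1)*(b + 5) = 3*b^2 + 4*b - 13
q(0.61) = 3.04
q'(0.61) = -9.44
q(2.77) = 10.59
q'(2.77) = 21.10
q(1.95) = -0.33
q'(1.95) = 6.21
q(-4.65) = 13.15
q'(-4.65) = 33.27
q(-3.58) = 36.29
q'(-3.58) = 11.13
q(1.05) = -0.29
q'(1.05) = -5.49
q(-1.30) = 28.08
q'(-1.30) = -13.13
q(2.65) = 8.20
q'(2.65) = 18.67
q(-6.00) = -56.00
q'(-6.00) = 71.00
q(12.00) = 1870.00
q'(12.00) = 467.00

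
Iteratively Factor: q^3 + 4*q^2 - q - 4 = (q + 4)*(q^2 - 1) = (q - 1)*(q + 4)*(q + 1)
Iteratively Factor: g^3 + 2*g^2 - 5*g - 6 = (g + 1)*(g^2 + g - 6) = (g + 1)*(g + 3)*(g - 2)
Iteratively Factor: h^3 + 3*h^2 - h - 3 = (h - 1)*(h^2 + 4*h + 3) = (h - 1)*(h + 3)*(h + 1)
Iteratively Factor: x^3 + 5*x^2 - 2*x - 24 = (x - 2)*(x^2 + 7*x + 12) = (x - 2)*(x + 4)*(x + 3)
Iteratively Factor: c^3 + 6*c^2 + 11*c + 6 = (c + 3)*(c^2 + 3*c + 2) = (c + 1)*(c + 3)*(c + 2)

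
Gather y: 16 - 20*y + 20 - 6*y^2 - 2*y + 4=-6*y^2 - 22*y + 40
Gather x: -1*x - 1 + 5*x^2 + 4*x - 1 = 5*x^2 + 3*x - 2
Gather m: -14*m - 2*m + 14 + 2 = 16 - 16*m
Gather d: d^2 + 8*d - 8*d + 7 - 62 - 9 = d^2 - 64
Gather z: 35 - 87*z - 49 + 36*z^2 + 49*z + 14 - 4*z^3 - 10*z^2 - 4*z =-4*z^3 + 26*z^2 - 42*z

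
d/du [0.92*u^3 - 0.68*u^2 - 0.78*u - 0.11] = 2.76*u^2 - 1.36*u - 0.78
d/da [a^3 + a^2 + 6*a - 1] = 3*a^2 + 2*a + 6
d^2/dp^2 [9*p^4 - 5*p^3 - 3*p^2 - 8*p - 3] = 108*p^2 - 30*p - 6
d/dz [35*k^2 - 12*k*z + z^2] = -12*k + 2*z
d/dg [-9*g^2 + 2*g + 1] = 2 - 18*g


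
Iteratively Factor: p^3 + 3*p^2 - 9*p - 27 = (p - 3)*(p^2 + 6*p + 9) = (p - 3)*(p + 3)*(p + 3)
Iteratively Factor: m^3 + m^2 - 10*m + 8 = (m - 1)*(m^2 + 2*m - 8) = (m - 2)*(m - 1)*(m + 4)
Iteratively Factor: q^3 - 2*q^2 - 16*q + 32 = (q - 4)*(q^2 + 2*q - 8) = (q - 4)*(q - 2)*(q + 4)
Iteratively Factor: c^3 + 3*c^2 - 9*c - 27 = (c + 3)*(c^2 - 9) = (c - 3)*(c + 3)*(c + 3)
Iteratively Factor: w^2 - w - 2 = (w + 1)*(w - 2)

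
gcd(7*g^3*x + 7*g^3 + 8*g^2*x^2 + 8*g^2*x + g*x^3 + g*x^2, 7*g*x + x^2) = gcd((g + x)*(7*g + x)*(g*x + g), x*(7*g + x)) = 7*g + x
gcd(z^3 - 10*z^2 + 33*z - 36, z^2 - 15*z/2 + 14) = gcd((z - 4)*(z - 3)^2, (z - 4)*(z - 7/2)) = z - 4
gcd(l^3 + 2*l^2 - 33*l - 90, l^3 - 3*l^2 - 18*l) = l^2 - 3*l - 18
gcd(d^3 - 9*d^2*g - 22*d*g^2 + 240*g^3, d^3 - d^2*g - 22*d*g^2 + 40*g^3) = d + 5*g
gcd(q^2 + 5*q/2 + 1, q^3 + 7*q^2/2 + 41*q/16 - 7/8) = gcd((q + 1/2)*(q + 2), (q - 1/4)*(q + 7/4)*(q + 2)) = q + 2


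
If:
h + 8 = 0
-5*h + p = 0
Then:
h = -8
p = -40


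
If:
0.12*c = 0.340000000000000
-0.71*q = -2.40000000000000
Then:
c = 2.83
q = 3.38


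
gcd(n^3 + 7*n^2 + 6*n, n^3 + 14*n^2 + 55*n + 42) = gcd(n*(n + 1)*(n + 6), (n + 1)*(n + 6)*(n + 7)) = n^2 + 7*n + 6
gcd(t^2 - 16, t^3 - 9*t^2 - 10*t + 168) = t + 4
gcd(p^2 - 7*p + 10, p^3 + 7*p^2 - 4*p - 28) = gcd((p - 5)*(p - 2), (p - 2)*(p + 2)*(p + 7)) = p - 2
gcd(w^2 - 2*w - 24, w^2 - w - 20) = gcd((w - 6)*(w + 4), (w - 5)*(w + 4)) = w + 4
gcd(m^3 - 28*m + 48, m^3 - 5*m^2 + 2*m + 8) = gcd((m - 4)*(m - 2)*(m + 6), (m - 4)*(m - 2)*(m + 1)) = m^2 - 6*m + 8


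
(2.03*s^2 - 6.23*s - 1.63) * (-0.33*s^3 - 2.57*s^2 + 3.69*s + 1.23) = -0.6699*s^5 - 3.1612*s^4 + 24.0397*s^3 - 16.3027*s^2 - 13.6776*s - 2.0049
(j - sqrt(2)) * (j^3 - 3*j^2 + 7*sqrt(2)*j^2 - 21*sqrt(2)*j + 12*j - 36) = j^4 - 3*j^3 + 6*sqrt(2)*j^3 - 18*sqrt(2)*j^2 - 2*j^2 - 12*sqrt(2)*j + 6*j + 36*sqrt(2)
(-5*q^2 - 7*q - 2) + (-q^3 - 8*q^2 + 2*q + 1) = -q^3 - 13*q^2 - 5*q - 1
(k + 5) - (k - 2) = 7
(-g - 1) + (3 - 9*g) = 2 - 10*g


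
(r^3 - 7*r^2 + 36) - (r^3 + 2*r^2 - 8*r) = -9*r^2 + 8*r + 36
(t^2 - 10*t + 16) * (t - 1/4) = t^3 - 41*t^2/4 + 37*t/2 - 4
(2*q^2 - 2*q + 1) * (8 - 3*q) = -6*q^3 + 22*q^2 - 19*q + 8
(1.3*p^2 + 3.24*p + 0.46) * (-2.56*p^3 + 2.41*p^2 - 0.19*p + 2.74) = -3.328*p^5 - 5.1614*p^4 + 6.3838*p^3 + 4.055*p^2 + 8.7902*p + 1.2604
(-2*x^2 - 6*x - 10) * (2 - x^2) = 2*x^4 + 6*x^3 + 6*x^2 - 12*x - 20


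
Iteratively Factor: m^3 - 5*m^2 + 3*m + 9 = (m - 3)*(m^2 - 2*m - 3) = (m - 3)^2*(m + 1)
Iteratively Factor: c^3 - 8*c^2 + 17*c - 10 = (c - 1)*(c^2 - 7*c + 10) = (c - 5)*(c - 1)*(c - 2)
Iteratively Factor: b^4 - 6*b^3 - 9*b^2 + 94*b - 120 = (b - 2)*(b^3 - 4*b^2 - 17*b + 60) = (b - 3)*(b - 2)*(b^2 - b - 20) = (b - 5)*(b - 3)*(b - 2)*(b + 4)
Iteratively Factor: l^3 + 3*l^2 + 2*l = (l + 2)*(l^2 + l) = (l + 1)*(l + 2)*(l)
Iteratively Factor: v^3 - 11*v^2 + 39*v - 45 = (v - 3)*(v^2 - 8*v + 15) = (v - 3)^2*(v - 5)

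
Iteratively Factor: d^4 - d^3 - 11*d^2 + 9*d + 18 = (d + 3)*(d^3 - 4*d^2 + d + 6) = (d + 1)*(d + 3)*(d^2 - 5*d + 6) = (d - 2)*(d + 1)*(d + 3)*(d - 3)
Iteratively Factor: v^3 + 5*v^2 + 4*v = (v + 4)*(v^2 + v) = (v + 1)*(v + 4)*(v)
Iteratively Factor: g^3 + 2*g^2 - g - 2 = (g - 1)*(g^2 + 3*g + 2) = (g - 1)*(g + 2)*(g + 1)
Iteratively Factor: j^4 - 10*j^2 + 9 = (j + 3)*(j^3 - 3*j^2 - j + 3) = (j + 1)*(j + 3)*(j^2 - 4*j + 3) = (j - 1)*(j + 1)*(j + 3)*(j - 3)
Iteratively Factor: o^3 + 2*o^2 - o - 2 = (o + 2)*(o^2 - 1) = (o - 1)*(o + 2)*(o + 1)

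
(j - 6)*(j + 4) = j^2 - 2*j - 24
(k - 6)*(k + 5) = k^2 - k - 30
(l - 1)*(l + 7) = l^2 + 6*l - 7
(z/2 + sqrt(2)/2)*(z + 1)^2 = z^3/2 + sqrt(2)*z^2/2 + z^2 + z/2 + sqrt(2)*z + sqrt(2)/2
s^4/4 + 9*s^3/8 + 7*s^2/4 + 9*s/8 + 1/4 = (s/4 + 1/4)*(s + 1/2)*(s + 1)*(s + 2)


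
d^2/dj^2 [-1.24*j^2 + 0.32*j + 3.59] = -2.48000000000000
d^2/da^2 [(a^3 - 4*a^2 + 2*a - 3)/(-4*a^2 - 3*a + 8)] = 2*(-121*a^3 + 600*a^2 - 276*a + 331)/(64*a^6 + 144*a^5 - 276*a^4 - 549*a^3 + 552*a^2 + 576*a - 512)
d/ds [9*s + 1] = 9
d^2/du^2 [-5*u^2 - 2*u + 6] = -10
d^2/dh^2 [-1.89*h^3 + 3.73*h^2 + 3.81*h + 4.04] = 7.46 - 11.34*h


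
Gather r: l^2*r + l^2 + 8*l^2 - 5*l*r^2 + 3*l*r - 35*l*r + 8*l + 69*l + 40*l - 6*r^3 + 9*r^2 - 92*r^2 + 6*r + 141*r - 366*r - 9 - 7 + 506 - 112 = 9*l^2 + 117*l - 6*r^3 + r^2*(-5*l - 83) + r*(l^2 - 32*l - 219) + 378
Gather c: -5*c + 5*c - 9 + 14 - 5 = 0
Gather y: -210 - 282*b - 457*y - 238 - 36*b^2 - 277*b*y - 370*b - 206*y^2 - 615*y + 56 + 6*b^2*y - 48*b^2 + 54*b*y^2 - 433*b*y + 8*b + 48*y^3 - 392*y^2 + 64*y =-84*b^2 - 644*b + 48*y^3 + y^2*(54*b - 598) + y*(6*b^2 - 710*b - 1008) - 392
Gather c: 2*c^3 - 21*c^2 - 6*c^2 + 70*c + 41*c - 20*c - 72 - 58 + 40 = 2*c^3 - 27*c^2 + 91*c - 90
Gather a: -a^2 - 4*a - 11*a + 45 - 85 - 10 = -a^2 - 15*a - 50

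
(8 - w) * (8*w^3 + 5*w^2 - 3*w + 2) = -8*w^4 + 59*w^3 + 43*w^2 - 26*w + 16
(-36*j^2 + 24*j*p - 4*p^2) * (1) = -36*j^2 + 24*j*p - 4*p^2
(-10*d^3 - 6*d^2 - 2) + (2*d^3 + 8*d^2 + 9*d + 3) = -8*d^3 + 2*d^2 + 9*d + 1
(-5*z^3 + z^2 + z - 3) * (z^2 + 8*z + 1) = -5*z^5 - 39*z^4 + 4*z^3 + 6*z^2 - 23*z - 3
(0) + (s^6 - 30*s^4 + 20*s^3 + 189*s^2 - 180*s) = s^6 - 30*s^4 + 20*s^3 + 189*s^2 - 180*s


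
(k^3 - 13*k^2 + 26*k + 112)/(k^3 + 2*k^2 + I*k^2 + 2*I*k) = (k^2 - 15*k + 56)/(k*(k + I))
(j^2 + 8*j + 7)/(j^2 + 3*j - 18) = (j^2 + 8*j + 7)/(j^2 + 3*j - 18)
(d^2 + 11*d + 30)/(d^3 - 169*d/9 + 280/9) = 9*(d + 6)/(9*d^2 - 45*d + 56)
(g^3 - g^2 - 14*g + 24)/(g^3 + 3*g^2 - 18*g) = (g^2 + 2*g - 8)/(g*(g + 6))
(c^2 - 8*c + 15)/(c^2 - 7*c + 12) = (c - 5)/(c - 4)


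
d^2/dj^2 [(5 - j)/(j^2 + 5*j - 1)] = 2*(3*j*(j^2 + 5*j - 1) - (j - 5)*(2*j + 5)^2)/(j^2 + 5*j - 1)^3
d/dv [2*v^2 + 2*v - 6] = 4*v + 2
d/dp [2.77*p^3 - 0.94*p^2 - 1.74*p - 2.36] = 8.31*p^2 - 1.88*p - 1.74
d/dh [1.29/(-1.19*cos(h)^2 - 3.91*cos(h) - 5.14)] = -(3.0702*cos(h) + 5.0439)*sin(h)/(1.19*cos(h)^2 + 3.91*cos(h) + 5.14)^2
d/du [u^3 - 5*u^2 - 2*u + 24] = 3*u^2 - 10*u - 2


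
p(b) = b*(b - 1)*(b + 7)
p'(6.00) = 173.00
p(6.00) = 390.00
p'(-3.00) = -16.00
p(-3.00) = 48.00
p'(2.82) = 50.70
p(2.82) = 50.40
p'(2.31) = 36.73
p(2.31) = 28.17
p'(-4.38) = -2.01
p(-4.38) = 61.74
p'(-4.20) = -4.48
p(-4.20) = 61.15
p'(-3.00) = -16.00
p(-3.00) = 48.00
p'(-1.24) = -17.27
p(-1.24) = 16.00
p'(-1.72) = -18.76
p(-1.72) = 24.70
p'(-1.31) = -17.57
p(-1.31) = 17.22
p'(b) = b*(b - 1) + b*(b + 7) + (b - 1)*(b + 7) = 3*b^2 + 12*b - 7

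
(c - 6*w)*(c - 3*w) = c^2 - 9*c*w + 18*w^2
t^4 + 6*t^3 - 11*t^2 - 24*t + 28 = (t - 2)*(t - 1)*(t + 2)*(t + 7)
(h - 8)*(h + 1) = h^2 - 7*h - 8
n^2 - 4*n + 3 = (n - 3)*(n - 1)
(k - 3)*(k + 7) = k^2 + 4*k - 21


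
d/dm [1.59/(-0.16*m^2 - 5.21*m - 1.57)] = (0.5088*m + 8.2839)/(0.16*m^2 + 5.21*m + 1.57)^2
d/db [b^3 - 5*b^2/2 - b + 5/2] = 3*b^2 - 5*b - 1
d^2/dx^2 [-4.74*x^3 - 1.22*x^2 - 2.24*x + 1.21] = -28.44*x - 2.44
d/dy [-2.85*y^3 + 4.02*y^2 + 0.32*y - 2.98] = -8.55*y^2 + 8.04*y + 0.32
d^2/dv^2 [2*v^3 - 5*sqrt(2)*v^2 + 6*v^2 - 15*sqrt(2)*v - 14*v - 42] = 12*v - 10*sqrt(2) + 12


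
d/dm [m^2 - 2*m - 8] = 2*m - 2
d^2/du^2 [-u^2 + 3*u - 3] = -2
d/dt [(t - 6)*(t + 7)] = 2*t + 1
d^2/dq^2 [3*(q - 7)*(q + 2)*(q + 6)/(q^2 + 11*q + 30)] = 216/(q^3 + 15*q^2 + 75*q + 125)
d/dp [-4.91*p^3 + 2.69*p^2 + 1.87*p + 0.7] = -14.73*p^2 + 5.38*p + 1.87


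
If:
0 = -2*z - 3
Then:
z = -3/2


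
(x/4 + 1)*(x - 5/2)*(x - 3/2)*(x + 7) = x^4/4 + 7*x^3/4 - 49*x^2/16 - 283*x/16 + 105/4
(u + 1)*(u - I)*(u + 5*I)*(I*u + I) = I*u^4 - 4*u^3 + 2*I*u^3 - 8*u^2 + 6*I*u^2 - 4*u + 10*I*u + 5*I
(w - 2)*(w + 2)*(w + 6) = w^3 + 6*w^2 - 4*w - 24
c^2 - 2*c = c*(c - 2)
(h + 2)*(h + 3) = h^2 + 5*h + 6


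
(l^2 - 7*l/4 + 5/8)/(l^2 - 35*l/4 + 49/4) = (8*l^2 - 14*l + 5)/(2*(4*l^2 - 35*l + 49))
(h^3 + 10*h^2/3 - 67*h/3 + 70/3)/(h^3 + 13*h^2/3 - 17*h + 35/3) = (h - 2)/(h - 1)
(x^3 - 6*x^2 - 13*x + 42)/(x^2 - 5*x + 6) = (x^2 - 4*x - 21)/(x - 3)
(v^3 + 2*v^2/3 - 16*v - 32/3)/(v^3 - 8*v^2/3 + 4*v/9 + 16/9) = 3*(v^2 - 16)/(3*v^2 - 10*v + 8)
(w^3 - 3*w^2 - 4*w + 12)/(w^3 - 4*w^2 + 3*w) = (w^2 - 4)/(w*(w - 1))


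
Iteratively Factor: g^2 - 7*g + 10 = (g - 2)*(g - 5)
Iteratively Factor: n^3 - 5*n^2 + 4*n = (n - 1)*(n^2 - 4*n) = (n - 4)*(n - 1)*(n)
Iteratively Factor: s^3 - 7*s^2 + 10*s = (s - 2)*(s^2 - 5*s) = s*(s - 2)*(s - 5)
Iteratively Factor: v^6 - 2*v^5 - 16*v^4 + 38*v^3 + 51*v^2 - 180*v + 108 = (v - 2)*(v^5 - 16*v^3 + 6*v^2 + 63*v - 54) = (v - 2)^2*(v^4 + 2*v^3 - 12*v^2 - 18*v + 27) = (v - 2)^2*(v - 1)*(v^3 + 3*v^2 - 9*v - 27) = (v - 2)^2*(v - 1)*(v + 3)*(v^2 - 9) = (v - 2)^2*(v - 1)*(v + 3)^2*(v - 3)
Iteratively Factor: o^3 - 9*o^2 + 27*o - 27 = (o - 3)*(o^2 - 6*o + 9) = (o - 3)^2*(o - 3)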